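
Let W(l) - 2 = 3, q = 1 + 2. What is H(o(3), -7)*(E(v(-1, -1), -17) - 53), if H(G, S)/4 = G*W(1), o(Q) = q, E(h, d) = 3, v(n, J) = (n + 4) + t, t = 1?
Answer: -3000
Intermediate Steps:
q = 3
v(n, J) = 5 + n (v(n, J) = (n + 4) + 1 = (4 + n) + 1 = 5 + n)
W(l) = 5 (W(l) = 2 + 3 = 5)
o(Q) = 3
H(G, S) = 20*G (H(G, S) = 4*(G*5) = 4*(5*G) = 20*G)
H(o(3), -7)*(E(v(-1, -1), -17) - 53) = (20*3)*(3 - 53) = 60*(-50) = -3000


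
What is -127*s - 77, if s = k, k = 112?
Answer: -14301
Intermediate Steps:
s = 112
-127*s - 77 = -127*112 - 77 = -14224 - 77 = -14301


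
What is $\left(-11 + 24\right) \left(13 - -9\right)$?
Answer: $286$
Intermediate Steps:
$\left(-11 + 24\right) \left(13 - -9\right) = 13 \left(13 + 9\right) = 13 \cdot 22 = 286$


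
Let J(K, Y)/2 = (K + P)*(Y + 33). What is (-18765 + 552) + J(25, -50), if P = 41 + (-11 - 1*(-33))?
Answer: -21205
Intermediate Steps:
P = 63 (P = 41 + (-11 + 33) = 41 + 22 = 63)
J(K, Y) = 2*(33 + Y)*(63 + K) (J(K, Y) = 2*((K + 63)*(Y + 33)) = 2*((63 + K)*(33 + Y)) = 2*((33 + Y)*(63 + K)) = 2*(33 + Y)*(63 + K))
(-18765 + 552) + J(25, -50) = (-18765 + 552) + (4158 + 66*25 + 126*(-50) + 2*25*(-50)) = -18213 + (4158 + 1650 - 6300 - 2500) = -18213 - 2992 = -21205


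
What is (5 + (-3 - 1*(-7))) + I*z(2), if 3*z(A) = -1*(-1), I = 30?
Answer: 19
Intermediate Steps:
z(A) = ⅓ (z(A) = (-1*(-1))/3 = (⅓)*1 = ⅓)
(5 + (-3 - 1*(-7))) + I*z(2) = (5 + (-3 - 1*(-7))) + 30*(⅓) = (5 + (-3 + 7)) + 10 = (5 + 4) + 10 = 9 + 10 = 19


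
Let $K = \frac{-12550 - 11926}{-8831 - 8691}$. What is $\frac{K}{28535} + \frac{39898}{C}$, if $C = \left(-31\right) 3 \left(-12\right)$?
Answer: $\frac{4987159776919}{139497285330} \approx 35.751$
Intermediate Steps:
$K = \frac{12238}{8761}$ ($K = - \frac{24476}{-17522} = \left(-24476\right) \left(- \frac{1}{17522}\right) = \frac{12238}{8761} \approx 1.3969$)
$C = 1116$ ($C = \left(-93\right) \left(-12\right) = 1116$)
$\frac{K}{28535} + \frac{39898}{C} = \frac{12238}{8761 \cdot 28535} + \frac{39898}{1116} = \frac{12238}{8761} \cdot \frac{1}{28535} + 39898 \cdot \frac{1}{1116} = \frac{12238}{249995135} + \frac{19949}{558} = \frac{4987159776919}{139497285330}$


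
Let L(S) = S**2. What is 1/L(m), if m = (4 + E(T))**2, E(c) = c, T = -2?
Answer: 1/16 ≈ 0.062500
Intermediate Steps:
m = 4 (m = (4 - 2)**2 = 2**2 = 4)
1/L(m) = 1/(4**2) = 1/16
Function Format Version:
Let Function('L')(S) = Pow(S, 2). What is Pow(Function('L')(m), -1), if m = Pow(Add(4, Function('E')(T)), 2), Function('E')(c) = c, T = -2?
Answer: Rational(1, 16) ≈ 0.062500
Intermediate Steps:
m = 4 (m = Pow(Add(4, -2), 2) = Pow(2, 2) = 4)
Pow(Function('L')(m), -1) = Pow(Pow(4, 2), -1) = Pow(16, -1) = Rational(1, 16)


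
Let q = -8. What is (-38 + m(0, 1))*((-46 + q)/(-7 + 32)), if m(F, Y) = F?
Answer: 2052/25 ≈ 82.080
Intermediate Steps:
(-38 + m(0, 1))*((-46 + q)/(-7 + 32)) = (-38 + 0)*((-46 - 8)/(-7 + 32)) = -(-2052)/25 = -38*(-54/25) = 2052/25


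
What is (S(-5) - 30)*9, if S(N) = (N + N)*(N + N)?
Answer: 630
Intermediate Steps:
S(N) = 4*N² (S(N) = (2*N)*(2*N) = 4*N²)
(S(-5) - 30)*9 = (4*(-5)² - 30)*9 = (4*25 - 30)*9 = (100 - 30)*9 = 70*9 = 630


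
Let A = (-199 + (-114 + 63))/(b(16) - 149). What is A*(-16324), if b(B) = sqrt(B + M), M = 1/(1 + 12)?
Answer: -1976224250/72101 - 1020250*sqrt(2717)/72101 ≈ -28147.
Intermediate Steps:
M = 1/13 ≈ 0.076923
b(B) = sqrt(1/13 + B) (b(B) = sqrt(B + 1/13) = sqrt(1/13 + B))
A = -250/(-149 + sqrt(2717)/13) (A = (-199 + (-114 + 63))/(sqrt(13 + 169*16)/13 - 149) = (-199 - 51)/(sqrt(13 + 2704)/13 - 149) = -250/(sqrt(2717)/13 - 149) = -250/(-149 + sqrt(2717)/13) ≈ 1.7243)
A*(-16324) = (242125/144202 + 125*sqrt(2717)/144202)*(-16324) = -1976224250/72101 - 1020250*sqrt(2717)/72101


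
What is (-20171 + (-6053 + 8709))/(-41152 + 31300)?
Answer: 17515/9852 ≈ 1.7778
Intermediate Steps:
(-20171 + (-6053 + 8709))/(-41152 + 31300) = (-20171 + 2656)/(-9852) = -17515*(-1/9852) = 17515/9852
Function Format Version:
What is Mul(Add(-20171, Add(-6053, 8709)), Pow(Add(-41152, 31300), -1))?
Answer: Rational(17515, 9852) ≈ 1.7778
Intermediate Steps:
Mul(Add(-20171, Add(-6053, 8709)), Pow(Add(-41152, 31300), -1)) = Mul(Add(-20171, 2656), Pow(-9852, -1)) = Mul(-17515, Rational(-1, 9852)) = Rational(17515, 9852)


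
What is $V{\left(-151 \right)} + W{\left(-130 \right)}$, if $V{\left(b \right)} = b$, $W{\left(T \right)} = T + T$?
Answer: $-411$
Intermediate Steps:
$W{\left(T \right)} = 2 T$
$V{\left(-151 \right)} + W{\left(-130 \right)} = -151 + 2 \left(-130\right) = -151 - 260 = -411$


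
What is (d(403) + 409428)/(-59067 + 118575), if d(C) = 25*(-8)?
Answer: 102307/14877 ≈ 6.8769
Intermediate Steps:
d(C) = -200
(d(403) + 409428)/(-59067 + 118575) = (-200 + 409428)/(-59067 + 118575) = 409228/59508 = 409228*(1/59508) = 102307/14877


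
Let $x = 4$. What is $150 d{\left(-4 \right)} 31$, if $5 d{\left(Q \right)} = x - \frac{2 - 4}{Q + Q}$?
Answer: $\frac{6975}{2} \approx 3487.5$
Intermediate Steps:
$d{\left(Q \right)} = \frac{4}{5} + \frac{1}{5 Q}$ ($d{\left(Q \right)} = \frac{4 - \frac{2 - 4}{Q + Q}}{5} = \frac{4 - - \frac{2}{2 Q}}{5} = \frac{4 - - 2 \frac{1}{2 Q}}{5} = \frac{4 - - \frac{1}{Q}}{5} = \frac{4 + \frac{1}{Q}}{5} = \frac{4}{5} + \frac{1}{5 Q}$)
$150 d{\left(-4 \right)} 31 = 150 \frac{1 + 4 \left(-4\right)}{5 \left(-4\right)} 31 = 150 \cdot \frac{1}{5} \left(- \frac{1}{4}\right) \left(1 - 16\right) 31 = 150 \cdot \frac{1}{5} \left(- \frac{1}{4}\right) \left(-15\right) 31 = 150 \cdot \frac{3}{4} \cdot 31 = \frac{225}{2} \cdot 31 = \frac{6975}{2}$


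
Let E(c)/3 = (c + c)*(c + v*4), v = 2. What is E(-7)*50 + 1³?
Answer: -2099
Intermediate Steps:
E(c) = 6*c*(8 + c) (E(c) = 3*((c + c)*(c + 2*4)) = 3*((2*c)*(c + 8)) = 3*((2*c)*(8 + c)) = 3*(2*c*(8 + c)) = 6*c*(8 + c))
E(-7)*50 + 1³ = (6*(-7)*(8 - 7))*50 + 1³ = (6*(-7)*1)*50 + 1 = -42*50 + 1 = -2100 + 1 = -2099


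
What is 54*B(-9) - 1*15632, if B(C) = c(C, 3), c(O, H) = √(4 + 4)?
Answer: -15632 + 108*√2 ≈ -15479.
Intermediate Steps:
c(O, H) = 2*√2 (c(O, H) = √8 = 2*√2)
B(C) = 2*√2
54*B(-9) - 1*15632 = 54*(2*√2) - 1*15632 = 108*√2 - 15632 = -15632 + 108*√2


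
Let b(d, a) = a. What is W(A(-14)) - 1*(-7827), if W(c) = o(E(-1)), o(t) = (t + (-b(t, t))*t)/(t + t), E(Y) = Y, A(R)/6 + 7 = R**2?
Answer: 7828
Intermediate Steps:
A(R) = -42 + 6*R**2
o(t) = (t - t**2)/(2*t) (o(t) = (t + (-t)*t)/(t + t) = (t - t**2)/((2*t)) = (t - t**2)*(1/(2*t)) = (t - t**2)/(2*t))
W(c) = 1 (W(c) = 1/2 - 1/2*(-1) = 1/2 + 1/2 = 1)
W(A(-14)) - 1*(-7827) = 1 - 1*(-7827) = 1 + 7827 = 7828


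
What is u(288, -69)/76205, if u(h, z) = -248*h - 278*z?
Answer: -52242/76205 ≈ -0.68555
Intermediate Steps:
u(h, z) = -278*z - 248*h
u(288, -69)/76205 = (-278*(-69) - 248*288)/76205 = (19182 - 71424)*(1/76205) = -52242*1/76205 = -52242/76205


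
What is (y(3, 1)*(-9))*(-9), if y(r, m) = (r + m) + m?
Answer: 405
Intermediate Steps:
y(r, m) = r + 2*m (y(r, m) = (m + r) + m = r + 2*m)
(y(3, 1)*(-9))*(-9) = ((3 + 2*1)*(-9))*(-9) = ((3 + 2)*(-9))*(-9) = (5*(-9))*(-9) = -45*(-9) = 405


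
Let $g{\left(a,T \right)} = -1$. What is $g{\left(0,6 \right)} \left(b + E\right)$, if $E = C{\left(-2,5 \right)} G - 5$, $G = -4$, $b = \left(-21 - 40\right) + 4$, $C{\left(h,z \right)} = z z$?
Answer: $162$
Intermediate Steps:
$C{\left(h,z \right)} = z^{2}$
$b = -57$ ($b = -61 + 4 = -57$)
$E = -105$ ($E = 5^{2} \left(-4\right) - 5 = 25 \left(-4\right) - 5 = -100 - 5 = -105$)
$g{\left(0,6 \right)} \left(b + E\right) = - (-57 - 105) = \left(-1\right) \left(-162\right) = 162$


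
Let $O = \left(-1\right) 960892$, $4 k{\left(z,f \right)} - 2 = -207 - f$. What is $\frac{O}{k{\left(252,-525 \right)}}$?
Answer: $- \frac{240223}{20} \approx -12011.0$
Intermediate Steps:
$k{\left(z,f \right)} = - \frac{205}{4} - \frac{f}{4}$ ($k{\left(z,f \right)} = \frac{1}{2} + \frac{-207 - f}{4} = \frac{1}{2} - \left(\frac{207}{4} + \frac{f}{4}\right) = - \frac{205}{4} - \frac{f}{4}$)
$O = -960892$
$\frac{O}{k{\left(252,-525 \right)}} = - \frac{960892}{- \frac{205}{4} - - \frac{525}{4}} = - \frac{960892}{- \frac{205}{4} + \frac{525}{4}} = - \frac{960892}{80} = \left(-960892\right) \frac{1}{80} = - \frac{240223}{20}$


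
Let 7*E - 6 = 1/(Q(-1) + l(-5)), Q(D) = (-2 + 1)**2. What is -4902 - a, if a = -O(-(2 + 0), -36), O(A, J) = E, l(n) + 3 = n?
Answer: -240157/49 ≈ -4901.2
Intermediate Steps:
l(n) = -3 + n
Q(D) = 1 (Q(D) = (-1)**2 = 1)
E = 41/49 (E = 6/7 + 1/(7*(1 + (-3 - 5))) = 6/7 + 1/(7*(1 - 8)) = 6/7 + (1/7)/(-7) = 6/7 + (1/7)*(-1/7) = 6/7 - 1/49 = 41/49 ≈ 0.83673)
O(A, J) = 41/49
a = -41/49 (a = -1*41/49 = -41/49 ≈ -0.83673)
-4902 - a = -4902 - 1*(-41/49) = -4902 + 41/49 = -240157/49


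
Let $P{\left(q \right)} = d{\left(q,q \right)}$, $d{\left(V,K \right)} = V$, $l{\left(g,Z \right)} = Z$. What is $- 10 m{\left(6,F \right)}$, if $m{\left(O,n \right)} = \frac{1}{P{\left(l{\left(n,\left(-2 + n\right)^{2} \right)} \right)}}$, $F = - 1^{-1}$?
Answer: $- \frac{10}{9} \approx -1.1111$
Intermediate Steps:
$F = -1$ ($F = \left(-1\right) 1 = -1$)
$P{\left(q \right)} = q$
$m{\left(O,n \right)} = \frac{1}{\left(-2 + n\right)^{2}}$
$- 10 m{\left(6,F \right)} = - \frac{10}{\left(-2 - 1\right)^{2}} = - \frac{10}{9}$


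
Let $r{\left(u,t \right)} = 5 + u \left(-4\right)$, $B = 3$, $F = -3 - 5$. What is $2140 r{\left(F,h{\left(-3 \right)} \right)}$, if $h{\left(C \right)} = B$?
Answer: $79180$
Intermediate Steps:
$F = -8$
$h{\left(C \right)} = 3$
$r{\left(u,t \right)} = 5 - 4 u$
$2140 r{\left(F,h{\left(-3 \right)} \right)} = 2140 \left(5 - -32\right) = 2140 \left(5 + 32\right) = 2140 \cdot 37 = 79180$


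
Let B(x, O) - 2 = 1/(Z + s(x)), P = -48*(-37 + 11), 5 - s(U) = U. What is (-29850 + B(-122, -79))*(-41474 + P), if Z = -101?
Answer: 15608633311/13 ≈ 1.2007e+9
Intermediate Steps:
s(U) = 5 - U
P = 1248 (P = -48*(-26) = 1248)
B(x, O) = 2 + 1/(-96 - x) (B(x, O) = 2 + 1/(-101 + (5 - x)) = 2 + 1/(-96 - x))
(-29850 + B(-122, -79))*(-41474 + P) = (-29850 + (191 + 2*(-122))/(96 - 122))*(-41474 + 1248) = (-29850 + (191 - 244)/(-26))*(-40226) = (-29850 - 1/26*(-53))*(-40226) = (-29850 + 53/26)*(-40226) = -776047/26*(-40226) = 15608633311/13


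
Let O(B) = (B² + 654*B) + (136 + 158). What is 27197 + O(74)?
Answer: 81363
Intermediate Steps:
O(B) = 294 + B² + 654*B (O(B) = (B² + 654*B) + 294 = 294 + B² + 654*B)
27197 + O(74) = 27197 + (294 + 74² + 654*74) = 27197 + (294 + 5476 + 48396) = 27197 + 54166 = 81363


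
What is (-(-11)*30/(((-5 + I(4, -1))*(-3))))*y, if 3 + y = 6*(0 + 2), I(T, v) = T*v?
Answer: 110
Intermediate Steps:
y = 9 (y = -3 + 6*(0 + 2) = -3 + 6*2 = -3 + 12 = 9)
(-(-11)*30/(((-5 + I(4, -1))*(-3))))*y = -(-11)*30/(((-5 + 4*(-1))*(-3)))*9 = -(-11)*30/(((-5 - 4)*(-3)))*9 = -(-11)*30/((-9*(-3)))*9 = -(-11)*30/27*9 = -(-11)*30*(1/27)*9 = -(-11)*10/9*9 = -11*(-10/9)*9 = (110/9)*9 = 110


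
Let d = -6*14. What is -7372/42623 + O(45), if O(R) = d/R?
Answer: -1304024/639345 ≈ -2.0396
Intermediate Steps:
d = -84
O(R) = -84/R
-7372/42623 + O(45) = -7372/42623 - 84/45 = -7372*1/42623 - 84*1/45 = -7372/42623 - 28/15 = -1304024/639345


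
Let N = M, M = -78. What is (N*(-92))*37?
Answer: 265512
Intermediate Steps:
N = -78
(N*(-92))*37 = -78*(-92)*37 = 7176*37 = 265512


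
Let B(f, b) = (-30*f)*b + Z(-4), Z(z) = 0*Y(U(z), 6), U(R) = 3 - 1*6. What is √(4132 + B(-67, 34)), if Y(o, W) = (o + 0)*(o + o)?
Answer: 2*√18118 ≈ 269.21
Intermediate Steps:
U(R) = -3 (U(R) = 3 - 6 = -3)
Y(o, W) = 2*o² (Y(o, W) = o*(2*o) = 2*o²)
Z(z) = 0 (Z(z) = 0*(2*(-3)²) = 0*(2*9) = 0*18 = 0)
B(f, b) = -30*b*f (B(f, b) = (-30*f)*b + 0 = -30*b*f + 0 = -30*b*f)
√(4132 + B(-67, 34)) = √(4132 - 30*34*(-67)) = √(4132 + 68340) = √72472 = 2*√18118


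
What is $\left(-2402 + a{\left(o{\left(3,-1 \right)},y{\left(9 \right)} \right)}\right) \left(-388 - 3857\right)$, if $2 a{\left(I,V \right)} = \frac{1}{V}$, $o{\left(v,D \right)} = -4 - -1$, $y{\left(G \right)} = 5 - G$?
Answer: $\frac{81576165}{8} \approx 1.0197 \cdot 10^{7}$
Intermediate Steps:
$o{\left(v,D \right)} = -3$ ($o{\left(v,D \right)} = -4 + 1 = -3$)
$a{\left(I,V \right)} = \frac{1}{2 V}$
$\left(-2402 + a{\left(o{\left(3,-1 \right)},y{\left(9 \right)} \right)}\right) \left(-388 - 3857\right) = \left(-2402 + \frac{1}{2 \left(5 - 9\right)}\right) \left(-388 - 3857\right) = \left(-2402 + \frac{1}{2 \left(5 - 9\right)}\right) \left(-4245\right) = \left(-2402 + \frac{1}{2 \left(-4\right)}\right) \left(-4245\right) = \left(-2402 + \frac{1}{2} \left(- \frac{1}{4}\right)\right) \left(-4245\right) = \left(-2402 - \frac{1}{8}\right) \left(-4245\right) = \left(- \frac{19217}{8}\right) \left(-4245\right) = \frac{81576165}{8}$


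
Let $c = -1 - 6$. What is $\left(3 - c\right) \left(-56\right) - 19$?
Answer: $-579$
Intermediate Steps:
$c = -7$ ($c = -1 - 6 = -7$)
$\left(3 - c\right) \left(-56\right) - 19 = \left(3 - -7\right) \left(-56\right) - 19 = \left(3 + 7\right) \left(-56\right) - 19 = 10 \left(-56\right) - 19 = -560 - 19 = -579$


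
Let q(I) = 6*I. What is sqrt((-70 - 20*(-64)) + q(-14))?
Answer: sqrt(1126) ≈ 33.556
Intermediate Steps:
sqrt((-70 - 20*(-64)) + q(-14)) = sqrt((-70 - 20*(-64)) + 6*(-14)) = sqrt((-70 + 1280) - 84) = sqrt(1210 - 84) = sqrt(1126)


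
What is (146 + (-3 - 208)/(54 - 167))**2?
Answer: 279190681/12769 ≈ 21865.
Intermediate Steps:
(146 + (-3 - 208)/(54 - 167))**2 = (146 - 211/(-113))**2 = (146 - 211*(-1/113))**2 = (146 + 211/113)**2 = (16709/113)**2 = 279190681/12769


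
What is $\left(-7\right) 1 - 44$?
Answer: $-51$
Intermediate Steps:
$\left(-7\right) 1 - 44 = -7 - 44 = -51$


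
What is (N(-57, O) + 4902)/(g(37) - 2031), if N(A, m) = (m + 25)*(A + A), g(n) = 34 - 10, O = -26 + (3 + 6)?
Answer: -1330/669 ≈ -1.9880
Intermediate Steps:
O = -17 (O = -26 + 9 = -17)
g(n) = 24
N(A, m) = 2*A*(25 + m) (N(A, m) = (25 + m)*(2*A) = 2*A*(25 + m))
(N(-57, O) + 4902)/(g(37) - 2031) = (2*(-57)*(25 - 17) + 4902)/(24 - 2031) = (2*(-57)*8 + 4902)/(-2007) = (-912 + 4902)*(-1/2007) = 3990*(-1/2007) = -1330/669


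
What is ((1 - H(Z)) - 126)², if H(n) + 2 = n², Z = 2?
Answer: 16129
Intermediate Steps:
H(n) = -2 + n²
((1 - H(Z)) - 126)² = ((1 - (-2 + 2²)) - 126)² = ((1 - (-2 + 4)) - 126)² = ((1 - 1*2) - 126)² = ((1 - 2) - 126)² = (-1 - 126)² = (-127)² = 16129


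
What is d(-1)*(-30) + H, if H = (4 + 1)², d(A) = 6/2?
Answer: -65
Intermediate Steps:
d(A) = 3 (d(A) = 6*(½) = 3)
H = 25 (H = 5² = 25)
d(-1)*(-30) + H = 3*(-30) + 25 = -90 + 25 = -65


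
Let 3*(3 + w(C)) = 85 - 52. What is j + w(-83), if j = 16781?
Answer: 16789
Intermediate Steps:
w(C) = 8 (w(C) = -3 + (85 - 52)/3 = -3 + (⅓)*33 = -3 + 11 = 8)
j + w(-83) = 16781 + 8 = 16789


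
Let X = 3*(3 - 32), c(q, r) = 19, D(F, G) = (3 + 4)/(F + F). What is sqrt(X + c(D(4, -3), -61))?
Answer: 2*I*sqrt(17) ≈ 8.2462*I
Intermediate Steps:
D(F, G) = 7/(2*F) (D(F, G) = 7/((2*F)) = 7*(1/(2*F)) = 7/(2*F))
X = -87 (X = 3*(-29) = -87)
sqrt(X + c(D(4, -3), -61)) = sqrt(-87 + 19) = sqrt(-68) = 2*I*sqrt(17)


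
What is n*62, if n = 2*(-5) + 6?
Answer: -248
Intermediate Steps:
n = -4 (n = -10 + 6 = -4)
n*62 = -4*62 = -248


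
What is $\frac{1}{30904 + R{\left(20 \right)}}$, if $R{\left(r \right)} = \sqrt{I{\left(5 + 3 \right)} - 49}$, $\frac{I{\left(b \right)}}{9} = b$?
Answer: $\frac{30904}{955057193} - \frac{\sqrt{23}}{955057193} \approx 3.2353 \cdot 10^{-5}$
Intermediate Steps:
$I{\left(b \right)} = 9 b$
$R{\left(r \right)} = \sqrt{23}$ ($R{\left(r \right)} = \sqrt{9 \left(5 + 3\right) - 49} = \sqrt{9 \cdot 8 - 49} = \sqrt{72 - 49} = \sqrt{23}$)
$\frac{1}{30904 + R{\left(20 \right)}} = \frac{1}{30904 + \sqrt{23}}$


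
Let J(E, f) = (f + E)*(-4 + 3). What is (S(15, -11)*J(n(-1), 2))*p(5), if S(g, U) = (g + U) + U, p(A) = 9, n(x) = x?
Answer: 63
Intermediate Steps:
J(E, f) = -E - f (J(E, f) = (E + f)*(-1) = -E - f)
S(g, U) = g + 2*U (S(g, U) = (U + g) + U = g + 2*U)
(S(15, -11)*J(n(-1), 2))*p(5) = ((15 + 2*(-11))*(-1*(-1) - 1*2))*9 = ((15 - 22)*(1 - 2))*9 = -7*(-1)*9 = 7*9 = 63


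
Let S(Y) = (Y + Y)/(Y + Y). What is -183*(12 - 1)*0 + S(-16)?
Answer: 1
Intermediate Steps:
S(Y) = 1 (S(Y) = (2*Y)/((2*Y)) = (2*Y)*(1/(2*Y)) = 1)
-183*(12 - 1)*0 + S(-16) = -183*(12 - 1)*0 + 1 = -2013*0 + 1 = -183*0 + 1 = 0 + 1 = 1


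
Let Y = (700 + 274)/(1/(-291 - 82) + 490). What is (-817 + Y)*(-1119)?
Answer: 55561696183/60923 ≈ 9.1200e+5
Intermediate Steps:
Y = 363302/182769 (Y = 974/(1/(-373) + 490) = 974/(-1/373 + 490) = 974/(182769/373) = 974*(373/182769) = 363302/182769 ≈ 1.9878)
(-817 + Y)*(-1119) = (-817 + 363302/182769)*(-1119) = -148958971/182769*(-1119) = 55561696183/60923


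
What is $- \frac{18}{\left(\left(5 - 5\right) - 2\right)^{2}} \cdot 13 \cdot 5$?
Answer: $- \frac{585}{2} \approx -292.5$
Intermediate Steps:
$- \frac{18}{\left(\left(5 - 5\right) - 2\right)^{2}} \cdot 13 \cdot 5 = - \frac{18}{\left(0 - 2\right)^{2}} \cdot 13 \cdot 5 = - \frac{18}{\left(-2\right)^{2}} \cdot 13 \cdot 5 = - \frac{18}{4} \cdot 13 \cdot 5 = \left(-18\right) \frac{1}{4} \cdot 13 \cdot 5 = \left(- \frac{9}{2}\right) 13 \cdot 5 = \left(- \frac{117}{2}\right) 5 = - \frac{585}{2}$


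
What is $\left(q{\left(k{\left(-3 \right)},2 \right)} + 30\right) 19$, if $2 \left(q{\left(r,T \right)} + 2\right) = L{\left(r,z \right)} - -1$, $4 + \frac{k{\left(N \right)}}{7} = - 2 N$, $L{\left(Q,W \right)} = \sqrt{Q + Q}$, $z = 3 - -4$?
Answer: $\frac{1083}{2} + 19 \sqrt{7} \approx 591.77$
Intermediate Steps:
$z = 7$ ($z = 3 + 4 = 7$)
$L{\left(Q,W \right)} = \sqrt{2} \sqrt{Q}$ ($L{\left(Q,W \right)} = \sqrt{2 Q} = \sqrt{2} \sqrt{Q}$)
$k{\left(N \right)} = -28 - 14 N$ ($k{\left(N \right)} = -28 + 7 \left(- 2 N\right) = -28 - 14 N$)
$q{\left(r,T \right)} = - \frac{3}{2} + \frac{\sqrt{2} \sqrt{r}}{2}$ ($q{\left(r,T \right)} = -2 + \frac{\sqrt{2} \sqrt{r} - -1}{2} = -2 + \frac{\sqrt{2} \sqrt{r} + 1}{2} = -2 + \frac{1 + \sqrt{2} \sqrt{r}}{2} = -2 + \left(\frac{1}{2} + \frac{\sqrt{2} \sqrt{r}}{2}\right) = - \frac{3}{2} + \frac{\sqrt{2} \sqrt{r}}{2}$)
$\left(q{\left(k{\left(-3 \right)},2 \right)} + 30\right) 19 = \left(\left(- \frac{3}{2} + \frac{\sqrt{2} \sqrt{-28 - -42}}{2}\right) + 30\right) 19 = \left(\left(- \frac{3}{2} + \frac{\sqrt{2} \sqrt{-28 + 42}}{2}\right) + 30\right) 19 = \left(\left(- \frac{3}{2} + \frac{\sqrt{2} \sqrt{14}}{2}\right) + 30\right) 19 = \left(\left(- \frac{3}{2} + \sqrt{7}\right) + 30\right) 19 = \left(\frac{57}{2} + \sqrt{7}\right) 19 = \frac{1083}{2} + 19 \sqrt{7}$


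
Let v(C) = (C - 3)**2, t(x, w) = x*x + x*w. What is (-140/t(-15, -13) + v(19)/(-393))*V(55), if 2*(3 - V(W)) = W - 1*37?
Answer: 774/131 ≈ 5.9084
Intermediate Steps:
t(x, w) = x**2 + w*x
v(C) = (-3 + C)**2
V(W) = 43/2 - W/2 (V(W) = 3 - (W - 1*37)/2 = 3 - (W - 37)/2 = 3 - (-37 + W)/2 = 3 + (37/2 - W/2) = 43/2 - W/2)
(-140/t(-15, -13) + v(19)/(-393))*V(55) = (-140*(-1/(15*(-13 - 15))) + (-3 + 19)**2/(-393))*(43/2 - 1/2*55) = (-140/((-15*(-28))) + 16**2*(-1/393))*(43/2 - 55/2) = (-140/420 + 256*(-1/393))*(-6) = (-140*1/420 - 256/393)*(-6) = (-1/3 - 256/393)*(-6) = -129/131*(-6) = 774/131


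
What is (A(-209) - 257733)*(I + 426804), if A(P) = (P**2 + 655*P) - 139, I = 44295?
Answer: -165396263514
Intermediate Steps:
A(P) = -139 + P**2 + 655*P
(A(-209) - 257733)*(I + 426804) = ((-139 + (-209)**2 + 655*(-209)) - 257733)*(44295 + 426804) = ((-139 + 43681 - 136895) - 257733)*471099 = (-93353 - 257733)*471099 = -351086*471099 = -165396263514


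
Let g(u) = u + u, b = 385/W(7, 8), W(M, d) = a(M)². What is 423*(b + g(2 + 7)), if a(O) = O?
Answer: 76563/7 ≈ 10938.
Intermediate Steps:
W(M, d) = M²
b = 55/7 (b = 385/(7²) = 385/49 = 385*(1/49) = 55/7 ≈ 7.8571)
g(u) = 2*u
423*(b + g(2 + 7)) = 423*(55/7 + 2*(2 + 7)) = 423*(55/7 + 2*9) = 423*(55/7 + 18) = 423*(181/7) = 76563/7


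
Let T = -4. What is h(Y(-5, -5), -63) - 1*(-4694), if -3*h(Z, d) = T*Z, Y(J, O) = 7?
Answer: 14110/3 ≈ 4703.3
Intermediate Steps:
h(Z, d) = 4*Z/3 (h(Z, d) = -(-4)*Z/3 = 4*Z/3)
h(Y(-5, -5), -63) - 1*(-4694) = (4/3)*7 - 1*(-4694) = 28/3 + 4694 = 14110/3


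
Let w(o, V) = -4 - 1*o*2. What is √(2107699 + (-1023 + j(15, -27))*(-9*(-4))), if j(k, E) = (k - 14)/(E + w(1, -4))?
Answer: √250575259/11 ≈ 1439.1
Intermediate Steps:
w(o, V) = -4 - 2*o (w(o, V) = -4 - o*2 = -4 - 2*o)
j(k, E) = (-14 + k)/(-6 + E) (j(k, E) = (k - 14)/(E + (-4 - 2*1)) = (-14 + k)/(E + (-4 - 2)) = (-14 + k)/(E - 6) = (-14 + k)/(-6 + E))
√(2107699 + (-1023 + j(15, -27))*(-9*(-4))) = √(2107699 + (-1023 + (-14 + 15)/(-6 - 27))*(-9*(-4))) = √(2107699 + (-1023 + 1/(-33))*36) = √(2107699 + (-1023 - 1/33*1)*36) = √(2107699 + (-1023 - 1/33)*36) = √(2107699 - 33760/33*36) = √(2107699 - 405120/11) = √(22779569/11) = √250575259/11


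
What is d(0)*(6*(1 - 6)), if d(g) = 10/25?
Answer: -12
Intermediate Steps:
d(g) = 2/5 (d(g) = 10*(1/25) = 2/5)
d(0)*(6*(1 - 6)) = 2*(6*(1 - 6))/5 = 2*(6*(-5))/5 = (2/5)*(-30) = -12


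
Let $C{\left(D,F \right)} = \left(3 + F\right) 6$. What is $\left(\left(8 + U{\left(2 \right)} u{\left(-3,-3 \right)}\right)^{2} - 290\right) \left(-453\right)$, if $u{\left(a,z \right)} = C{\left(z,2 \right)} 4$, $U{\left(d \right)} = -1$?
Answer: $-5551062$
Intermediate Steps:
$C{\left(D,F \right)} = 18 + 6 F$
$u{\left(a,z \right)} = 120$ ($u{\left(a,z \right)} = \left(18 + 6 \cdot 2\right) 4 = \left(18 + 12\right) 4 = 30 \cdot 4 = 120$)
$\left(\left(8 + U{\left(2 \right)} u{\left(-3,-3 \right)}\right)^{2} - 290\right) \left(-453\right) = \left(\left(8 - 120\right)^{2} - 290\right) \left(-453\right) = \left(\left(-112\right)^{2} - 290\right) \left(-453\right) = \left(12544 - 290\right) \left(-453\right) = 12254 \left(-453\right) = -5551062$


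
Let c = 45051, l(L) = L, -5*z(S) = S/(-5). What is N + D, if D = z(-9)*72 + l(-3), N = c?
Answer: 1125552/25 ≈ 45022.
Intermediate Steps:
z(S) = S/25 (z(S) = -S/(5*(-5)) = -S*(-1)/(5*5) = -(-1)*S/25 = S/25)
N = 45051
D = -723/25 (D = ((1/25)*(-9))*72 - 3 = -9/25*72 - 3 = -648/25 - 3 = -723/25 ≈ -28.920)
N + D = 45051 - 723/25 = 1125552/25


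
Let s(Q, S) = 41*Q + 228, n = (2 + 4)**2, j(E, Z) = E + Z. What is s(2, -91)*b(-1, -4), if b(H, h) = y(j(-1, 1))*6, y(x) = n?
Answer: 66960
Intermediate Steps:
n = 36 (n = 6**2 = 36)
y(x) = 36
s(Q, S) = 228 + 41*Q
b(H, h) = 216 (b(H, h) = 36*6 = 216)
s(2, -91)*b(-1, -4) = (228 + 41*2)*216 = (228 + 82)*216 = 310*216 = 66960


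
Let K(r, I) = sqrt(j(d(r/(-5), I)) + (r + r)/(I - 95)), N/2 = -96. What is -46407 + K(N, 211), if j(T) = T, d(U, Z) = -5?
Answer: -46407 + I*sqrt(6989)/29 ≈ -46407.0 + 2.8828*I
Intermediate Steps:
N = -192 (N = 2*(-96) = -192)
K(r, I) = sqrt(-5 + 2*r/(-95 + I)) (K(r, I) = sqrt(-5 + (r + r)/(I - 95)) = sqrt(-5 + (2*r)/(-95 + I)) = sqrt(-5 + 2*r/(-95 + I)))
-46407 + K(N, 211) = -46407 + sqrt((475 - 5*211 + 2*(-192))/(-95 + 211)) = -46407 + sqrt((475 - 1055 - 384)/116) = -46407 + sqrt((1/116)*(-964)) = -46407 + sqrt(-241/29) = -46407 + I*sqrt(6989)/29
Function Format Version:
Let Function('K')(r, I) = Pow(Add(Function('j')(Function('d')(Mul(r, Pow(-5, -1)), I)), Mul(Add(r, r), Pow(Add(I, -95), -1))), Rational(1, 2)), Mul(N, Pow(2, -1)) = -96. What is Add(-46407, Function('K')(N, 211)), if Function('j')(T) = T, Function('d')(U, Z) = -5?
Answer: Add(-46407, Mul(Rational(1, 29), I, Pow(6989, Rational(1, 2)))) ≈ Add(-46407., Mul(2.8828, I))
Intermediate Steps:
N = -192 (N = Mul(2, -96) = -192)
Function('K')(r, I) = Pow(Add(-5, Mul(2, r, Pow(Add(-95, I), -1))), Rational(1, 2)) (Function('K')(r, I) = Pow(Add(-5, Mul(Add(r, r), Pow(Add(I, -95), -1))), Rational(1, 2)) = Pow(Add(-5, Mul(Mul(2, r), Pow(Add(-95, I), -1))), Rational(1, 2)) = Pow(Add(-5, Mul(2, r, Pow(Add(-95, I), -1))), Rational(1, 2)))
Add(-46407, Function('K')(N, 211)) = Add(-46407, Pow(Mul(Pow(Add(-95, 211), -1), Add(475, Mul(-5, 211), Mul(2, -192))), Rational(1, 2))) = Add(-46407, Pow(Mul(Pow(116, -1), Add(475, -1055, -384)), Rational(1, 2))) = Add(-46407, Pow(Mul(Rational(1, 116), -964), Rational(1, 2))) = Add(-46407, Pow(Rational(-241, 29), Rational(1, 2))) = Add(-46407, Mul(Rational(1, 29), I, Pow(6989, Rational(1, 2))))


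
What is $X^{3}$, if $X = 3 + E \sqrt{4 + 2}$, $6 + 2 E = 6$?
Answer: $27$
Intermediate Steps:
$E = 0$ ($E = -3 + \frac{1}{2} \cdot 6 = -3 + 3 = 0$)
$X = 3$ ($X = 3 + 0 \sqrt{4 + 2} = 3 + 0 \sqrt{6} = 3 + 0 = 3$)
$X^{3} = 3^{3} = 27$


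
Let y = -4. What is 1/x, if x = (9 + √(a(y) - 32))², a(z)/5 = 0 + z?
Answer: (9 + 2*I*√13)⁻² ≈ 0.0016394 - 0.0073379*I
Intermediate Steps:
a(z) = 5*z (a(z) = 5*(0 + z) = 5*z)
x = (9 + 2*I*√13)² (x = (9 + √(5*(-4) - 32))² = (9 + √(-20 - 32))² = (9 + √(-52))² = (9 + 2*I*√13)² ≈ 29.0 + 129.8*I)
1/x = 1/(29 + 36*I*√13)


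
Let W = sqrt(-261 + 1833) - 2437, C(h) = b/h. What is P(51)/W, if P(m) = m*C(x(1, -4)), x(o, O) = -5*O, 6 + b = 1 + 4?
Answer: 124287/118747940 + 51*sqrt(393)/59373970 ≈ 0.0010637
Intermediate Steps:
b = -1 (b = -6 + (1 + 4) = -6 + 5 = -1)
C(h) = -1/h
W = -2437 + 2*sqrt(393) (W = sqrt(1572) - 2437 = 2*sqrt(393) - 2437 = -2437 + 2*sqrt(393) ≈ -2397.4)
P(m) = -m/20 (P(m) = m*(-1/((-5*(-4)))) = m*(-1/20) = -m/20)
P(51)/W = (-1/20*51)/(-2437 + 2*sqrt(393)) = -51/(20*(-2437 + 2*sqrt(393)))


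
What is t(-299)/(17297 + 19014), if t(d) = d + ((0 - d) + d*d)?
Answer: 89401/36311 ≈ 2.4621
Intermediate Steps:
t(d) = d² (t(d) = d + (-d + d²) = d + (d² - d) = d²)
t(-299)/(17297 + 19014) = (-299)²/(17297 + 19014) = 89401/36311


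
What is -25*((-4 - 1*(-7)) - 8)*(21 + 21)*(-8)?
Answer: -42000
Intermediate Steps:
-25*((-4 - 1*(-7)) - 8)*(21 + 21)*(-8) = -25*((-4 + 7) - 8)*42*(-8) = -25*(3 - 8)*42*(-8) = -(-125)*42*(-8) = -25*(-210)*(-8) = 5250*(-8) = -42000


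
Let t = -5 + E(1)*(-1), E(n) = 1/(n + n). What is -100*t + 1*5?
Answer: 555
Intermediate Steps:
E(n) = 1/(2*n)
t = -11/2 (t = -5 + ((½)/1)*(-1) = -5 + ((½)*1)*(-1) = -5 + (½)*(-1) = -5 - ½ = -11/2 ≈ -5.5000)
-100*t + 1*5 = -100*(-11/2) + 1*5 = 550 + 5 = 555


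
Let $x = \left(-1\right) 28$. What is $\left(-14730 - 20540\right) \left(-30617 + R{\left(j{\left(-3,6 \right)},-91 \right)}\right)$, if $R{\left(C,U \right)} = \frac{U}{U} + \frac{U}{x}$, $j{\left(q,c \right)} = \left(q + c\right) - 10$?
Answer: $\frac{2159423385}{2} \approx 1.0797 \cdot 10^{9}$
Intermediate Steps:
$x = -28$
$j{\left(q,c \right)} = -10 + c + q$ ($j{\left(q,c \right)} = \left(c + q\right) - 10 = -10 + c + q$)
$R{\left(C,U \right)} = 1 - \frac{U}{28}$ ($R{\left(C,U \right)} = \frac{U}{U} + \frac{U}{-28} = 1 + U \left(- \frac{1}{28}\right) = 1 - \frac{U}{28}$)
$\left(-14730 - 20540\right) \left(-30617 + R{\left(j{\left(-3,6 \right)},-91 \right)}\right) = \left(-14730 - 20540\right) \left(-30617 + \left(1 - - \frac{13}{4}\right)\right) = - 35270 \left(-30617 + \left(1 + \frac{13}{4}\right)\right) = - 35270 \left(-30617 + \frac{17}{4}\right) = \left(-35270\right) \left(- \frac{122451}{4}\right) = \frac{2159423385}{2}$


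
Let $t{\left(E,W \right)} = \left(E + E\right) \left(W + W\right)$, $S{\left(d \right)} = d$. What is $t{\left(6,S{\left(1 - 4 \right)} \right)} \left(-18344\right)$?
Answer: $1320768$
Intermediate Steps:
$t{\left(E,W \right)} = 4 E W$ ($t{\left(E,W \right)} = 2 E 2 W = 4 E W$)
$t{\left(6,S{\left(1 - 4 \right)} \right)} \left(-18344\right) = 4 \cdot 6 \left(1 - 4\right) \left(-18344\right) = 4 \cdot 6 \left(-3\right) \left(-18344\right) = \left(-72\right) \left(-18344\right) = 1320768$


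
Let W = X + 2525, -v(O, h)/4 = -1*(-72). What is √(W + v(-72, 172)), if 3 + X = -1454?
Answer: 2*√195 ≈ 27.928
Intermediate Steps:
X = -1457 (X = -3 - 1454 = -1457)
v(O, h) = -288 (v(O, h) = -(-4)*(-72) = -4*72 = -288)
W = 1068 (W = -1457 + 2525 = 1068)
√(W + v(-72, 172)) = √(1068 - 288) = √780 = 2*√195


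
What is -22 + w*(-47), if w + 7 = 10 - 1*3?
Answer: -22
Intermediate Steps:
w = 0 (w = -7 + (10 - 1*3) = -7 + (10 - 3) = -7 + 7 = 0)
-22 + w*(-47) = -22 + 0*(-47) = -22 + 0 = -22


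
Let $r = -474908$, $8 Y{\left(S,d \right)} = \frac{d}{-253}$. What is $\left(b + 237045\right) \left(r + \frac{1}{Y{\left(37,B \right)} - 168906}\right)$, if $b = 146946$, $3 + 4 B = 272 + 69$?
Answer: $- \frac{124685576979672036564}{683731657} \approx -1.8236 \cdot 10^{11}$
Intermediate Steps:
$B = \frac{169}{2}$ ($B = - \frac{3}{4} + \frac{272 + 69}{4} = - \frac{3}{4} + \frac{1}{4} \cdot 341 = - \frac{3}{4} + \frac{341}{4} = \frac{169}{2} \approx 84.5$)
$Y{\left(S,d \right)} = - \frac{d}{2024}$ ($Y{\left(S,d \right)} = \frac{d \frac{1}{-253}}{8} = \frac{d \left(- \frac{1}{253}\right)}{8} = \frac{\left(- \frac{1}{253}\right) d}{8} = - \frac{d}{2024}$)
$\left(b + 237045\right) \left(r + \frac{1}{Y{\left(37,B \right)} - 168906}\right) = \left(146946 + 237045\right) \left(-474908 + \frac{1}{\left(- \frac{1}{2024}\right) \frac{169}{2} - 168906}\right) = 383991 \left(-474908 + \frac{1}{- \frac{169}{4048} - 168906}\right) = 383991 \left(-474908 + \frac{1}{- \frac{683731657}{4048}}\right) = 383991 \left(-474908 - \frac{4048}{683731657}\right) = 383991 \left(- \frac{324709633766604}{683731657}\right) = - \frac{124685576979672036564}{683731657}$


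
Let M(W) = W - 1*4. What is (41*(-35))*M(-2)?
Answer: 8610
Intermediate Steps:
M(W) = -4 + W (M(W) = W - 4 = -4 + W)
(41*(-35))*M(-2) = (41*(-35))*(-4 - 2) = -1435*(-6) = 8610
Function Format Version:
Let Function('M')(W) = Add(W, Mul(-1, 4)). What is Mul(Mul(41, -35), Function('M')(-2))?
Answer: 8610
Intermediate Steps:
Function('M')(W) = Add(-4, W) (Function('M')(W) = Add(W, -4) = Add(-4, W))
Mul(Mul(41, -35), Function('M')(-2)) = Mul(Mul(41, -35), Add(-4, -2)) = Mul(-1435, -6) = 8610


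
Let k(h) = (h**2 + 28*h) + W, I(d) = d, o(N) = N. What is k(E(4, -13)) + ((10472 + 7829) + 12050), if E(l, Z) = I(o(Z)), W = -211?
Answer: 29945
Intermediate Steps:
E(l, Z) = Z
k(h) = -211 + h**2 + 28*h (k(h) = (h**2 + 28*h) - 211 = -211 + h**2 + 28*h)
k(E(4, -13)) + ((10472 + 7829) + 12050) = (-211 + (-13)**2 + 28*(-13)) + ((10472 + 7829) + 12050) = (-211 + 169 - 364) + (18301 + 12050) = -406 + 30351 = 29945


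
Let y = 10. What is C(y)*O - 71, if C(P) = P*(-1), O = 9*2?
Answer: -251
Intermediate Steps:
O = 18
C(P) = -P
C(y)*O - 71 = -1*10*18 - 71 = -10*18 - 71 = -180 - 71 = -251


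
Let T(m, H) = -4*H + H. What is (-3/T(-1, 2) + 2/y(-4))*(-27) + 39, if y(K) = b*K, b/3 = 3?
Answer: 27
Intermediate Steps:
b = 9 (b = 3*3 = 9)
T(m, H) = -3*H
y(K) = 9*K
(-3/T(-1, 2) + 2/y(-4))*(-27) + 39 = (-3/((-3*2)) + 2/((9*(-4))))*(-27) + 39 = (-3/(-6) + 2/(-36))*(-27) + 39 = (-3*(-1/6) + 2*(-1/36))*(-27) + 39 = (1/2 - 1/18)*(-27) + 39 = (4/9)*(-27) + 39 = -12 + 39 = 27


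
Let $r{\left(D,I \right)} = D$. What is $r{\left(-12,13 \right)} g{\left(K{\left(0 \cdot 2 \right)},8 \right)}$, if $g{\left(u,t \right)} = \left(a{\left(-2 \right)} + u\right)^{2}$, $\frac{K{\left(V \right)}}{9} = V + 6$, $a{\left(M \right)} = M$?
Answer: $-32448$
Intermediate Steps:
$K{\left(V \right)} = 54 + 9 V$ ($K{\left(V \right)} = 9 \left(V + 6\right) = 9 \left(6 + V\right) = 54 + 9 V$)
$g{\left(u,t \right)} = \left(-2 + u\right)^{2}$
$r{\left(-12,13 \right)} g{\left(K{\left(0 \cdot 2 \right)},8 \right)} = - 12 \left(-2 + \left(54 + 9 \cdot 0 \cdot 2\right)\right)^{2} = - 12 \left(-2 + \left(54 + 9 \cdot 0\right)\right)^{2} = - 12 \left(-2 + \left(54 + 0\right)\right)^{2} = - 12 \left(-2 + 54\right)^{2} = - 12 \cdot 52^{2} = \left(-12\right) 2704 = -32448$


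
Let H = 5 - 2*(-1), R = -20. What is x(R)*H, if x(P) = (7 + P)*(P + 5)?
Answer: 1365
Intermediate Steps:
x(P) = (5 + P)*(7 + P) (x(P) = (7 + P)*(5 + P) = (5 + P)*(7 + P))
H = 7 (H = 5 + 2 = 7)
x(R)*H = (35 + (-20)² + 12*(-20))*7 = (35 + 400 - 240)*7 = 195*7 = 1365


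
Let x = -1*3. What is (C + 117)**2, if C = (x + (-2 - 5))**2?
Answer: 47089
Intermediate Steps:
x = -3
C = 100 (C = (-3 + (-2 - 5))**2 = (-3 - 7)**2 = (-10)**2 = 100)
(C + 117)**2 = (100 + 117)**2 = 217**2 = 47089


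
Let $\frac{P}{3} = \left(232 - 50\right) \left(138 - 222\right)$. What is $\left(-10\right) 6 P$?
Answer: $2751840$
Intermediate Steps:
$P = -45864$ ($P = 3 \left(232 - 50\right) \left(138 - 222\right) = 3 \cdot 182 \left(-84\right) = 3 \left(-15288\right) = -45864$)
$\left(-10\right) 6 P = \left(-10\right) 6 \left(-45864\right) = \left(-60\right) \left(-45864\right) = 2751840$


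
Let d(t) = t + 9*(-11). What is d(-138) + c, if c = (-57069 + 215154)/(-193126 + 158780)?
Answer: -8298087/34346 ≈ -241.60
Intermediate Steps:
d(t) = -99 + t (d(t) = t - 99 = -99 + t)
c = -158085/34346 (c = 158085/(-34346) = 158085*(-1/34346) = -158085/34346 ≈ -4.6027)
d(-138) + c = (-99 - 138) - 158085/34346 = -237 - 158085/34346 = -8298087/34346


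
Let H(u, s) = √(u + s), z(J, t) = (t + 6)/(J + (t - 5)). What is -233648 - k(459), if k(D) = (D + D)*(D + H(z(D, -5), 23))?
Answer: -655010 - 1836*√1159318/449 ≈ -6.5941e+5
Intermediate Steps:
z(J, t) = (6 + t)/(-5 + J + t) (z(J, t) = (6 + t)/(J + (-5 + t)) = (6 + t)/(-5 + J + t))
H(u, s) = √(s + u)
k(D) = 2*D*(D + √(23 + 1/(-10 + D))) (k(D) = (D + D)*(D + √(23 + (6 - 5)/(-5 + D - 5))) = (2*D)*(D + √(23 + 1/(-10 + D))) = 2*D*(D + √(23 + 1/(-10 + D))))
-233648 - k(459) = -233648 - 2*459*(459 + √((-229 + 23*459)/(-10 + 459))) = -233648 - 2*459*(459 + √((-229 + 10557)/449)) = -233648 - 2*459*(459 + √((1/449)*10328)) = -233648 - 2*459*(459 + √(10328/449)) = -233648 - 2*459*(459 + 2*√1159318/449) = -233648 - (421362 + 1836*√1159318/449) = -233648 + (-421362 - 1836*√1159318/449) = -655010 - 1836*√1159318/449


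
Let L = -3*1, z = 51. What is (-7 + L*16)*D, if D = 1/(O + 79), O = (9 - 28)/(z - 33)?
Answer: -990/1403 ≈ -0.70563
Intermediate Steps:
O = -19/18 (O = (9 - 28)/(51 - 33) = -19/18 ≈ -1.0556)
L = -3
D = 18/1403 (D = 1/(-19/18 + 79) = 1/(1403/18) = 18/1403 ≈ 0.012830)
(-7 + L*16)*D = (-7 - 3*16)*(18/1403) = (-7 - 48)*(18/1403) = -55*18/1403 = -990/1403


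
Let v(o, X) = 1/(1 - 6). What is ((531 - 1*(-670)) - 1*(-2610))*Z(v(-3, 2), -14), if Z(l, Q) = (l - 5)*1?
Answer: -99086/5 ≈ -19817.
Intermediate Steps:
v(o, X) = -1/5 (v(o, X) = 1/(-5) = -1/5)
Z(l, Q) = -5 + l (Z(l, Q) = (-5 + l)*1 = -5 + l)
((531 - 1*(-670)) - 1*(-2610))*Z(v(-3, 2), -14) = ((531 - 1*(-670)) - 1*(-2610))*(-5 - 1/5) = ((531 + 670) + 2610)*(-26/5) = (1201 + 2610)*(-26/5) = 3811*(-26/5) = -99086/5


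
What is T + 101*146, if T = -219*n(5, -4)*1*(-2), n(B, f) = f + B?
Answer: 15184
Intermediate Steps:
n(B, f) = B + f
T = 438 (T = -219*(5 - 4)*1*(-2) = -219*1*1*(-2) = -219*(-2) = 438)
T + 101*146 = 438 + 101*146 = 438 + 14746 = 15184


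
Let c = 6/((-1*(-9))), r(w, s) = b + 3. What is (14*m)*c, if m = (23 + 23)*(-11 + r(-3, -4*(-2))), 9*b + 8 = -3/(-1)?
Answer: -99176/27 ≈ -3673.2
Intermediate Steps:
b = -5/9 (b = -8/9 + (-3/(-1))/9 = -8/9 + (-3*(-1))/9 = -8/9 + (⅑)*3 = -8/9 + ⅓ = -5/9 ≈ -0.55556)
r(w, s) = 22/9 (r(w, s) = -5/9 + 3 = 22/9)
m = -3542/9 (m = (23 + 23)*(-11 + 22/9) = 46*(-77/9) = -3542/9 ≈ -393.56)
c = ⅔ (c = 6/9 = 6*(⅑) = ⅔ ≈ 0.66667)
(14*m)*c = (14*(-3542/9))*(⅔) = -49588/9*⅔ = -99176/27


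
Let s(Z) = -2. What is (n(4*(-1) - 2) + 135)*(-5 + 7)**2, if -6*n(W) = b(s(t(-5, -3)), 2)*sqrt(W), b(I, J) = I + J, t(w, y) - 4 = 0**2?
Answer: 540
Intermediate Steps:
t(w, y) = 4 (t(w, y) = 4 + 0**2 = 4 + 0 = 4)
n(W) = 0 (n(W) = -(-2 + 2)*sqrt(W)/6 = -0*sqrt(W) = -1/6*0 = 0)
(n(4*(-1) - 2) + 135)*(-5 + 7)**2 = (0 + 135)*(-5 + 7)**2 = 135*2**2 = 135*4 = 540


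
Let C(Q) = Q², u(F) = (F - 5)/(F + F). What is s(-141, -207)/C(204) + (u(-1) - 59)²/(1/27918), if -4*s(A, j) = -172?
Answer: 3643516090411/41616 ≈ 8.7551e+7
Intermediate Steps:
s(A, j) = 43 (s(A, j) = -¼*(-172) = 43)
u(F) = (-5 + F)/(2*F) (u(F) = (-5 + F)/((2*F)) = (-5 + F)*(1/(2*F)) = (-5 + F)/(2*F))
s(-141, -207)/C(204) + (u(-1) - 59)²/(1/27918) = 43/(204²) + ((½)*(-5 - 1)/(-1) - 59)²/(1/27918) = 43/41616 + ((½)*(-1)*(-6) - 59)²/(1/27918) = 43*(1/41616) + (3 - 59)²*27918 = 43/41616 + (-56)²*27918 = 43/41616 + 3136*27918 = 43/41616 + 87550848 = 3643516090411/41616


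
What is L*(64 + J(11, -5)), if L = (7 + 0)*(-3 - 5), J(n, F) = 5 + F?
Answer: -3584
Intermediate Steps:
L = -56 (L = 7*(-8) = -56)
L*(64 + J(11, -5)) = -56*(64 + (5 - 5)) = -56*(64 + 0) = -56*64 = -3584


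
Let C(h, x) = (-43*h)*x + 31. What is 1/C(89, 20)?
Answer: -1/76509 ≈ -1.3070e-5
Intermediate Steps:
C(h, x) = 31 - 43*h*x (C(h, x) = -43*h*x + 31 = 31 - 43*h*x)
1/C(89, 20) = 1/(31 - 43*89*20) = 1/(31 - 76540) = 1/(-76509) = -1/76509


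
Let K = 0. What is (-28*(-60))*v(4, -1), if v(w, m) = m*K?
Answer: 0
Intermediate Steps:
v(w, m) = 0 (v(w, m) = m*0 = 0)
(-28*(-60))*v(4, -1) = -28*(-60)*0 = 1680*0 = 0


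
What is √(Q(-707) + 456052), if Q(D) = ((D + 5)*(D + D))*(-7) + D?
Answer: I*√6493051 ≈ 2548.1*I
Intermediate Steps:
Q(D) = D - 14*D*(5 + D) (Q(D) = ((5 + D)*(2*D))*(-7) + D = (2*D*(5 + D))*(-7) + D = -14*D*(5 + D) + D = D - 14*D*(5 + D))
√(Q(-707) + 456052) = √(-1*(-707)*(69 + 14*(-707)) + 456052) = √(-1*(-707)*(69 - 9898) + 456052) = √(-1*(-707)*(-9829) + 456052) = √(-6949103 + 456052) = √(-6493051) = I*√6493051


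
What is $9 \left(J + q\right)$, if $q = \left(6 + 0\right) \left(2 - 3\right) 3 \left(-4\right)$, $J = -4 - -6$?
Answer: $666$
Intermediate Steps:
$J = 2$ ($J = -4 + 6 = 2$)
$q = 72$ ($q = 6 \left(2 + \left(-4 + 1\right)\right) 3 \left(-4\right) = 6 \left(2 - 3\right) 3 \left(-4\right) = 6 \left(-1\right) 3 \left(-4\right) = \left(-6\right) 3 \left(-4\right) = \left(-18\right) \left(-4\right) = 72$)
$9 \left(J + q\right) = 9 \left(2 + 72\right) = 9 \cdot 74 = 666$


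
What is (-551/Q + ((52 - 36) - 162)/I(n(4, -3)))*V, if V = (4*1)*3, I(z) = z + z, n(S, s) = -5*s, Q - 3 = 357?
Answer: -2303/30 ≈ -76.767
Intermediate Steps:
Q = 360 (Q = 3 + 357 = 360)
I(z) = 2*z
V = 12 (V = 4*3 = 12)
(-551/Q + ((52 - 36) - 162)/I(n(4, -3)))*V = (-551/360 + ((52 - 36) - 162)/((2*(-5*(-3)))))*12 = (-551*1/360 + (16 - 162)/((2*15)))*12 = (-551/360 - 146/30)*12 = (-551/360 - 146*1/30)*12 = (-551/360 - 73/15)*12 = -2303/360*12 = -2303/30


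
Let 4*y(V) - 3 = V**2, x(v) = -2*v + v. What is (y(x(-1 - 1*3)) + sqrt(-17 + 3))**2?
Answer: 137/16 + 19*I*sqrt(14)/2 ≈ 8.5625 + 35.546*I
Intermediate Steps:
x(v) = -v
y(V) = 3/4 + V**2/4
(y(x(-1 - 1*3)) + sqrt(-17 + 3))**2 = ((3/4 + (-(-1 - 1*3))**2/4) + sqrt(-17 + 3))**2 = ((3/4 + (-(-1 - 3))**2/4) + sqrt(-14))**2 = ((3/4 + (-1*(-4))**2/4) + I*sqrt(14))**2 = ((3/4 + (1/4)*4**2) + I*sqrt(14))**2 = ((3/4 + (1/4)*16) + I*sqrt(14))**2 = ((3/4 + 4) + I*sqrt(14))**2 = (19/4 + I*sqrt(14))**2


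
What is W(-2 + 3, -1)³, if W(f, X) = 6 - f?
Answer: 125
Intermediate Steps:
W(-2 + 3, -1)³ = (6 - (-2 + 3))³ = (6 - 1*1)³ = (6 - 1)³ = 5³ = 125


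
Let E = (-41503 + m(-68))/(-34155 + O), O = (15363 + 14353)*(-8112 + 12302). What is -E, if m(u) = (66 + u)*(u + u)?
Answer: 41231/124475885 ≈ 0.00033124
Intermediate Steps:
m(u) = 2*u*(66 + u) (m(u) = (66 + u)*(2*u) = 2*u*(66 + u))
O = 124510040 (O = 29716*4190 = 124510040)
E = -41231/124475885 (E = (-41503 + 2*(-68)*(66 - 68))/(-34155 + 124510040) = (-41503 + 2*(-68)*(-2))/124475885 = (-41503 + 272)*(1/124475885) = -41231*1/124475885 = -41231/124475885 ≈ -0.00033124)
-E = -1*(-41231/124475885) = 41231/124475885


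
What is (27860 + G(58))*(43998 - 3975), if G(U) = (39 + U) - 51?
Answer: 1116881838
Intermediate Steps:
G(U) = -12 + U
(27860 + G(58))*(43998 - 3975) = (27860 + (-12 + 58))*(43998 - 3975) = (27860 + 46)*40023 = 27906*40023 = 1116881838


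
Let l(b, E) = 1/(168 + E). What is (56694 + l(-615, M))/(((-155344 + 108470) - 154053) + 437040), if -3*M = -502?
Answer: 3354951/13972334 ≈ 0.24011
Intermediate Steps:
M = 502/3 (M = -⅓*(-502) = 502/3 ≈ 167.33)
(56694 + l(-615, M))/(((-155344 + 108470) - 154053) + 437040) = (56694 + 1/(168 + 502/3))/(((-155344 + 108470) - 154053) + 437040) = (56694 + 1/(1006/3))/((-46874 - 154053) + 437040) = (56694 + 3/1006)/(-200927 + 437040) = (57034167/1006)/236113 = (57034167/1006)*(1/236113) = 3354951/13972334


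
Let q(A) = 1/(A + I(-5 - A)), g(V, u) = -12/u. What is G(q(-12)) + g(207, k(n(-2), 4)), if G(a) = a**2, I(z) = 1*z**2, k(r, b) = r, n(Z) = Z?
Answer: 8215/1369 ≈ 6.0007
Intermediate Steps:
I(z) = z**2
q(A) = 1/(A + (-5 - A)**2)
G(q(-12)) + g(207, k(n(-2), 4)) = (1/(-12 + (5 - 12)**2))**2 - 12/(-2) = (1/(-12 + (-7)**2))**2 - 12*(-1/2) = (1/(-12 + 49))**2 + 6 = (1/37)**2 + 6 = 1/1369 + 6 = 8215/1369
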